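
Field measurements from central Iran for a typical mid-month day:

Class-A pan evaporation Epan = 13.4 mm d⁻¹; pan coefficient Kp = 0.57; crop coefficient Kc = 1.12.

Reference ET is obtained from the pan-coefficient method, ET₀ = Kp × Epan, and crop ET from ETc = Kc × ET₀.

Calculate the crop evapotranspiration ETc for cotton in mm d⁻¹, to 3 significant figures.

8.55 mm d⁻¹

ET₀ = 0.57 × 13.4 = 7.6380 mm/d
ETc = Kc × ET₀ = 1.12 × 7.6380 = 8.5546 mm/d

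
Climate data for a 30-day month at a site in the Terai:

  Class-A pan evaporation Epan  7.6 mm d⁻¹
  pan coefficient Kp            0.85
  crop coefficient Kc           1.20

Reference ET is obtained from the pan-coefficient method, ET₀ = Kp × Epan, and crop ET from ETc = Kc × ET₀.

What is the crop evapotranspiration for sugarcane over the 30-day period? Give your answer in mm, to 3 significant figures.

ET₀ = 0.85 × 7.6 = 6.4600 mm/d
ETc = Kc × ET₀ = 1.20 × 6.4600 = 7.7520 mm/d
Over 30 days: 7.7520 × 30 = 232.560 mm

233 mm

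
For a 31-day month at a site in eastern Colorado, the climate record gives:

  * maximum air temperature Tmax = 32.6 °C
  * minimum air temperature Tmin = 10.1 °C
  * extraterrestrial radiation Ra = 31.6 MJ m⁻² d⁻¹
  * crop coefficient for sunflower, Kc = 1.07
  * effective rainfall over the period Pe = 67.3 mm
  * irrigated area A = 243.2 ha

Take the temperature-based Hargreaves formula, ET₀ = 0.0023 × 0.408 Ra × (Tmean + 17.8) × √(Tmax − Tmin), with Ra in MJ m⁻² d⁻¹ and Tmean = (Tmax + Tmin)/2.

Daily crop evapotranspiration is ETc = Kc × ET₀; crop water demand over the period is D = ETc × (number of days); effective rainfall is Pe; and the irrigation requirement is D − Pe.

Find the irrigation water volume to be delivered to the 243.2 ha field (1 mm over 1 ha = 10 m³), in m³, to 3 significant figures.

Tmean = (32.6 + 10.1)/2 = 21.35 °C
0.408 Ra = 0.408 × 31.6 = 12.8928 mm/d equivalent
ET₀ = 0.0023 × 12.8928 × (21.35 + 17.8) × √22.5 = 0.0023 × 12.8928 × 39.15 × 4.7434 = 5.5068 mm/d
ETc = Kc × ET₀ = 1.07 × 5.5068 = 5.8923 mm/d
Crop demand D = ETc × 31 d = 5.8923 × 31 = 182.661 mm
D − Pe = 182.661 − 67.3 = 115.361 mm
Volume = 115.361 mm × 243.2 ha × 10 = 280558.0 m³

281000 m³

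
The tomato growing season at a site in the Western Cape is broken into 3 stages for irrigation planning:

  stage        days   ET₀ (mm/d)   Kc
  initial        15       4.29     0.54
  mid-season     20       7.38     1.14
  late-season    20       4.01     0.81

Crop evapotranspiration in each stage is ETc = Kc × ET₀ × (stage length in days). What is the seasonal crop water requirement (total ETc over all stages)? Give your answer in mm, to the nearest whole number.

initial: 0.54 × 4.29 × 15 = 34.75 mm
mid-season: 1.14 × 7.38 × 20 = 168.26 mm
late-season: 0.81 × 4.01 × 20 = 64.96 mm
Seasonal total = 267.97 mm

268 mm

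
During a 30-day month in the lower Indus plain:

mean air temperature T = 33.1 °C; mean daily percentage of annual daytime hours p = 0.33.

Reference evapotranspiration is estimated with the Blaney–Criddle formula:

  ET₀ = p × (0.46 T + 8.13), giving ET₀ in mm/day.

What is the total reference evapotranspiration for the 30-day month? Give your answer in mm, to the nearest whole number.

ET₀ = 0.33 × (0.46 × 33.1 + 8.13) = 0.33 × 23.356 = 7.7075 mm/d
Monthly total = 7.7075 × 30 = 231.225 mm

231 mm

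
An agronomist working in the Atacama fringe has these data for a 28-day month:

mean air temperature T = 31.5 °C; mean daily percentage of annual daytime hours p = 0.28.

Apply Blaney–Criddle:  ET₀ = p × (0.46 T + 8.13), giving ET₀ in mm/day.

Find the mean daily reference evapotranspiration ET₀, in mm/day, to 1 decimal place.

ET₀ = 0.28 × (0.46 × 31.5 + 8.13) = 0.28 × 22.620 = 6.3336 mm/d

6.3 mm/day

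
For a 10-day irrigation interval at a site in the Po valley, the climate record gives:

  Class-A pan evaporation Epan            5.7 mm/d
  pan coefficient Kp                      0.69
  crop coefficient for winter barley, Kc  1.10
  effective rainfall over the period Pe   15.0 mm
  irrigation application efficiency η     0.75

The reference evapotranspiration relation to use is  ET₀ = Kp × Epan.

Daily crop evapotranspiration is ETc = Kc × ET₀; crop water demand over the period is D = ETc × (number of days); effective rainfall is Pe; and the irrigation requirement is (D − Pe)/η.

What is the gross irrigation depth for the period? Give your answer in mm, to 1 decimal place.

37.7 mm

ET₀ = 0.69 × 5.7 = 3.9330 mm/d
ETc = Kc × ET₀ = 1.10 × 3.9330 = 4.3263 mm/d
Crop demand D = ETc × 10 d = 4.3263 × 10 = 43.263 mm
D − Pe = 43.263 − 15.0 = 28.263 mm
Gross irrigation = 28.263 / 0.75 = 37.684 mm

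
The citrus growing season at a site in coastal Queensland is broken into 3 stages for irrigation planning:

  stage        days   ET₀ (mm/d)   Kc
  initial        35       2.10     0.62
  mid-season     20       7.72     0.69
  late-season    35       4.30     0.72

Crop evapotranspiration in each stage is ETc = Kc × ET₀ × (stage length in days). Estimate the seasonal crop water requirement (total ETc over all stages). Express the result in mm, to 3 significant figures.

initial: 0.62 × 2.10 × 35 = 45.57 mm
mid-season: 0.69 × 7.72 × 20 = 106.54 mm
late-season: 0.72 × 4.30 × 35 = 108.36 mm
Seasonal total = 260.47 mm

260 mm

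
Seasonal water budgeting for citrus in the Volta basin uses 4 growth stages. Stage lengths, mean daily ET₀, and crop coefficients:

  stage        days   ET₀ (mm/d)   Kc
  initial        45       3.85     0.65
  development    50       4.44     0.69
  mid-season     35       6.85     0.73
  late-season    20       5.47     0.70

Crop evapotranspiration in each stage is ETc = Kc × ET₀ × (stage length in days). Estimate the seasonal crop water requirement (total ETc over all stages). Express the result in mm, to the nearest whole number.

initial: 0.65 × 3.85 × 45 = 112.61 mm
development: 0.69 × 4.44 × 50 = 153.18 mm
mid-season: 0.73 × 6.85 × 35 = 175.02 mm
late-season: 0.70 × 5.47 × 20 = 76.58 mm
Seasonal total = 517.39 mm

517 mm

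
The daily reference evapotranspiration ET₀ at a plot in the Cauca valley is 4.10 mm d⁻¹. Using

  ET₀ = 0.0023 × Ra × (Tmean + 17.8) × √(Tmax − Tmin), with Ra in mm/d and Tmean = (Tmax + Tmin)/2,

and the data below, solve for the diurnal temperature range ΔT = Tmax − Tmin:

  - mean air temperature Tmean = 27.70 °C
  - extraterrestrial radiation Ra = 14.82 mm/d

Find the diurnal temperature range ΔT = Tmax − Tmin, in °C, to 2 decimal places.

√ΔT = ET₀ / [0.0023 × Ra × (Tmean+17.8)] = 4.10 / (0.0023 × 14.82 × 45.50) = 2.6436
ΔT = 2.6436² = 6.989 °C

6.99 °C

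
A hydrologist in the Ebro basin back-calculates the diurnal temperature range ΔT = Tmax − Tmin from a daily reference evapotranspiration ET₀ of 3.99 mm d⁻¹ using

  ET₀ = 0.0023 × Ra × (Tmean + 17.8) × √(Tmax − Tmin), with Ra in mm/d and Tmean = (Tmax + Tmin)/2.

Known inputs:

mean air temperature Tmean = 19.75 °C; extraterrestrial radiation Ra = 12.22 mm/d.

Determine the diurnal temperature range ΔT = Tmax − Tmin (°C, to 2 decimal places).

√ΔT = ET₀ / [0.0023 × Ra × (Tmean+17.8)] = 3.99 / (0.0023 × 12.22 × 37.55) = 3.7806
ΔT = 3.7806² = 14.293 °C

14.29 °C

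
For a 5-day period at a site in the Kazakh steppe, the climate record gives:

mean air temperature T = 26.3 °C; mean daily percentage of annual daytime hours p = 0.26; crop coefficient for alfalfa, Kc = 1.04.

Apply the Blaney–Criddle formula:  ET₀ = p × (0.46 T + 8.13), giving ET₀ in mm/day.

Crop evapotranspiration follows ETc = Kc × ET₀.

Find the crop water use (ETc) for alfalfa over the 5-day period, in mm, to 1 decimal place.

27.3 mm

ET₀ = 0.26 × (0.46 × 26.3 + 8.13) = 0.26 × 20.228 = 5.2593 mm/d
ETc = Kc × ET₀ = 1.04 × 5.2593 = 5.4697 mm/d
Over 5 days: 5.4697 × 5 = 27.349 mm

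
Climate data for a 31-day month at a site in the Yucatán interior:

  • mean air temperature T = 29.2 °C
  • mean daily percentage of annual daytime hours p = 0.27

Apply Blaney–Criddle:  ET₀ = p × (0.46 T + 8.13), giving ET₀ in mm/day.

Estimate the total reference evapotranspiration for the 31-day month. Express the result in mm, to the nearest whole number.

ET₀ = 0.27 × (0.46 × 29.2 + 8.13) = 0.27 × 21.562 = 5.8217 mm/d
Monthly total = 5.8217 × 31 = 180.473 mm

180 mm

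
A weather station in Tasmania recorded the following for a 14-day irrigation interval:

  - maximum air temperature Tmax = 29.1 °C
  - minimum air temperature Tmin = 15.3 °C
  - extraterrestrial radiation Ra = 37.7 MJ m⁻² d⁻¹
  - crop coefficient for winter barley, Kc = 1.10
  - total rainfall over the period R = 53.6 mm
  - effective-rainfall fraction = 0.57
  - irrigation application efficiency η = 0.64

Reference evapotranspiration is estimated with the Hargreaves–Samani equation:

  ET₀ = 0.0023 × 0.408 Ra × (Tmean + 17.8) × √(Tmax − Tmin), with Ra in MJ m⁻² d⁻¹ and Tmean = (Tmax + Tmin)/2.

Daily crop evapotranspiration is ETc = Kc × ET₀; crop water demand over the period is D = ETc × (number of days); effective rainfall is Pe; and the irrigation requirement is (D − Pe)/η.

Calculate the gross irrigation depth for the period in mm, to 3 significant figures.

Tmean = (29.1 + 15.3)/2 = 22.20 °C
0.408 Ra = 0.408 × 37.7 = 15.3816 mm/d equivalent
ET₀ = 0.0023 × 15.3816 × (22.20 + 17.8) × √13.8 = 0.0023 × 15.3816 × 40.00 × 3.7148 = 5.2568 mm/d
ETc = Kc × ET₀ = 1.10 × 5.2568 = 5.7825 mm/d
Crop demand D = ETc × 14 d = 5.7825 × 14 = 80.955 mm
Pe = 0.57 × 53.6 = 30.552 mm
D − Pe = 80.955 − 30.552 = 50.403 mm
Gross irrigation = 50.403 / 0.64 = 78.755 mm

78.8 mm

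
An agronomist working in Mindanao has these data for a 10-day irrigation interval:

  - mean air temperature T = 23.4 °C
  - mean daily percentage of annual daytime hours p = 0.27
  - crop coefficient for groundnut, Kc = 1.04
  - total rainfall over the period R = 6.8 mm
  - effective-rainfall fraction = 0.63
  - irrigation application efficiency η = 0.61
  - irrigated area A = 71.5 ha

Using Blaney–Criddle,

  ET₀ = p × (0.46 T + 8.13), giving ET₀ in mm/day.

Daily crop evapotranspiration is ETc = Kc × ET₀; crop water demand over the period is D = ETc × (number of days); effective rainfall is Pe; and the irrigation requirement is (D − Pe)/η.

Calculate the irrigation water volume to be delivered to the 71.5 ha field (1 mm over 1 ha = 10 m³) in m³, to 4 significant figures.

ET₀ = 0.27 × (0.46 × 23.4 + 8.13) = 0.27 × 18.894 = 5.1014 mm/d
ETc = Kc × ET₀ = 1.04 × 5.1014 = 5.3055 mm/d
Crop demand D = ETc × 10 d = 5.3055 × 10 = 53.055 mm
Pe = 0.63 × 6.8 = 4.284 mm
D − Pe = 53.055 − 4.284 = 48.771 mm
Gross irrigation = 48.771 / 0.61 = 79.952 mm
Volume = 79.952 mm × 71.5 ha × 10 = 57165.7 m³

57170 m³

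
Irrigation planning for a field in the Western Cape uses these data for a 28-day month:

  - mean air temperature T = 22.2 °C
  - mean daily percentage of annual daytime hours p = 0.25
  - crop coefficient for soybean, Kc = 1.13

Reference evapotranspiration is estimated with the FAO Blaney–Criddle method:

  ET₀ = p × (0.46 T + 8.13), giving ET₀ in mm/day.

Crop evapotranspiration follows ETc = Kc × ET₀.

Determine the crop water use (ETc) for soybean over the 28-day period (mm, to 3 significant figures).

145 mm

ET₀ = 0.25 × (0.46 × 22.2 + 8.13) = 0.25 × 18.342 = 4.5855 mm/d
ETc = Kc × ET₀ = 1.13 × 4.5855 = 5.1816 mm/d
Over 28 days: 5.1816 × 28 = 145.085 mm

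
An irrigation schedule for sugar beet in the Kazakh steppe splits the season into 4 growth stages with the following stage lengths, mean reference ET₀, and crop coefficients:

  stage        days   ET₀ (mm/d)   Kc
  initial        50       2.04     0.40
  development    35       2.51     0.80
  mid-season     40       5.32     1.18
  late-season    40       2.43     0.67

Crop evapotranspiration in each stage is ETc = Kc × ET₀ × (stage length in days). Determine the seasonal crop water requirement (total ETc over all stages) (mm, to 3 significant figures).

initial: 0.40 × 2.04 × 50 = 40.80 mm
development: 0.80 × 2.51 × 35 = 70.28 mm
mid-season: 1.18 × 5.32 × 40 = 251.10 mm
late-season: 0.67 × 2.43 × 40 = 65.12 mm
Seasonal total = 427.30 mm

427 mm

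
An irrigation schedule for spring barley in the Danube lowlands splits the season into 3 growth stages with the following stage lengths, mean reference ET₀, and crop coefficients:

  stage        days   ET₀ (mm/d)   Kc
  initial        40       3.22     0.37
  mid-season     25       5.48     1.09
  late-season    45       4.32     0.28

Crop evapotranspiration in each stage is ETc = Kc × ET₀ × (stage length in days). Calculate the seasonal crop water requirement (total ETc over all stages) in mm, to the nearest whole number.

251 mm

initial: 0.37 × 3.22 × 40 = 47.66 mm
mid-season: 1.09 × 5.48 × 25 = 149.33 mm
late-season: 0.28 × 4.32 × 45 = 54.43 mm
Seasonal total = 251.42 mm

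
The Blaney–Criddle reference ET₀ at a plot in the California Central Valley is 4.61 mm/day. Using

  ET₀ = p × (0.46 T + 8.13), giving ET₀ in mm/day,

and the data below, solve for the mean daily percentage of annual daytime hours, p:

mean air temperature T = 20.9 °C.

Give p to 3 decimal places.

0.260

p = ET₀ / (0.46 T + 8.13) = 4.61 / (0.46 × 20.9 + 8.13) = 4.61 / 17.744 = 0.2598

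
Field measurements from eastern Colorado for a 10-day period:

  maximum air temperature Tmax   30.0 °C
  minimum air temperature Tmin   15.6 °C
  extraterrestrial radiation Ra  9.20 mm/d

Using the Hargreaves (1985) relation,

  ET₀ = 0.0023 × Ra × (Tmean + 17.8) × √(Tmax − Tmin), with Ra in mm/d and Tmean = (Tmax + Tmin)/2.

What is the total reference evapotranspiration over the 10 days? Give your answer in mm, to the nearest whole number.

Tmean = (30.0 + 15.6)/2 = 22.80 °C
ET₀ = 0.0023 × 9.20 × (22.80 + 17.8) × √14.4 = 0.0023 × 9.20 × 40.60 × 3.7947 = 3.2600 mm/d
Over 10 days: 3.2600 × 10 = 32.600 mm

33 mm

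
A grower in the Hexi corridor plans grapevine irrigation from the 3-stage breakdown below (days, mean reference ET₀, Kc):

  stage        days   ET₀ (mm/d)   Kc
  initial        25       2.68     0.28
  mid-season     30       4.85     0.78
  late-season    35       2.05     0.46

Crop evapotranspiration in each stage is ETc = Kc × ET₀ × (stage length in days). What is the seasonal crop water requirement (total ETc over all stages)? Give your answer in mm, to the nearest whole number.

initial: 0.28 × 2.68 × 25 = 18.76 mm
mid-season: 0.78 × 4.85 × 30 = 113.49 mm
late-season: 0.46 × 2.05 × 35 = 33.01 mm
Seasonal total = 165.26 mm

165 mm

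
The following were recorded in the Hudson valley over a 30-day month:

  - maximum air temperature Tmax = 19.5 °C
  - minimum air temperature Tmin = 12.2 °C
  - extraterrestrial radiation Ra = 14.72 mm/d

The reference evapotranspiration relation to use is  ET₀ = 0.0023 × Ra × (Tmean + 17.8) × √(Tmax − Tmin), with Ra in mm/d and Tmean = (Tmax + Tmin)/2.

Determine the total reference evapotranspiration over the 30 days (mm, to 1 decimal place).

Tmean = (19.5 + 12.2)/2 = 15.85 °C
ET₀ = 0.0023 × 14.72 × (15.85 + 17.8) × √7.3 = 0.0023 × 14.72 × 33.65 × 2.7019 = 3.0782 mm/d
Over 30 days: 3.0782 × 30 = 92.346 mm

92.3 mm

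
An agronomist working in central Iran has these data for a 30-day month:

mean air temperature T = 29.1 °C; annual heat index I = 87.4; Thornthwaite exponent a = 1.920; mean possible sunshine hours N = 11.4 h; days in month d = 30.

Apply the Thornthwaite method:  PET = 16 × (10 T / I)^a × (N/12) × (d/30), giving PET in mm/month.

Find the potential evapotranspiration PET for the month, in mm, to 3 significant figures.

153 mm

10T/I = 10 × 29.1 / 87.4 = 3.3295
(10T/I)^a = 3.3295^1.920 = 10.0686
Uncorrected PET = 16 × 10.0686 = 161.098 mm
Correction = (N/12)(d/30) = (11.4/12)(30/30) = 0.9500
PET = 161.098 × 0.9500 = 153.043 mm/month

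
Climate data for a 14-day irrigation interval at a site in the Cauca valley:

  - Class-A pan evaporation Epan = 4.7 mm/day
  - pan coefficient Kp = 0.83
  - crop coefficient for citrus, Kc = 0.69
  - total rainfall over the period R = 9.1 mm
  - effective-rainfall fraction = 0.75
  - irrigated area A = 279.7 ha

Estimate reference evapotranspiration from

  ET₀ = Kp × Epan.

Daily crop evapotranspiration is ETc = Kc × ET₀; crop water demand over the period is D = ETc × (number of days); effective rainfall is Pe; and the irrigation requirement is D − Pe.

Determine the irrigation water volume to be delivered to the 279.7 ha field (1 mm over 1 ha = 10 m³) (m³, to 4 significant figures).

86310 m³

ET₀ = 0.83 × 4.7 = 3.9010 mm/d
ETc = Kc × ET₀ = 0.69 × 3.9010 = 2.6917 mm/d
Crop demand D = ETc × 14 d = 2.6917 × 14 = 37.684 mm
Pe = 0.75 × 9.1 = 6.825 mm
D − Pe = 37.684 − 6.825 = 30.859 mm
Volume = 30.859 mm × 279.7 ha × 10 = 86312.6 m³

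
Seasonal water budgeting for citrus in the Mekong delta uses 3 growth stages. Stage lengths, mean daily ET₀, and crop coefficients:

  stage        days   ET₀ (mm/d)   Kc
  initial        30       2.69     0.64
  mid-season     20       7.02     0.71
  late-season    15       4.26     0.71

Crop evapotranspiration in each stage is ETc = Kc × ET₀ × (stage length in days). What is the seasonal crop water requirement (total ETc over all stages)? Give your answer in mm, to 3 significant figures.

initial: 0.64 × 2.69 × 30 = 51.65 mm
mid-season: 0.71 × 7.02 × 20 = 99.68 mm
late-season: 0.71 × 4.26 × 15 = 45.37 mm
Seasonal total = 196.70 mm

197 mm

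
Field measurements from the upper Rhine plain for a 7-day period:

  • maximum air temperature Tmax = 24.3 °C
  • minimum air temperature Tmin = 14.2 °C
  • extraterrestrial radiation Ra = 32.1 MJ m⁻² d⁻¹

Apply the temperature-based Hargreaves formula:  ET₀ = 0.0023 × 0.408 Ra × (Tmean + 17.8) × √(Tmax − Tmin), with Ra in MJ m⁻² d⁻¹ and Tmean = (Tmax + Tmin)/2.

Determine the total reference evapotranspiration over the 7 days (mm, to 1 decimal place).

24.8 mm

Tmean = (24.3 + 14.2)/2 = 19.25 °C
0.408 Ra = 0.408 × 32.1 = 13.0968 mm/d equivalent
ET₀ = 0.0023 × 13.0968 × (19.25 + 17.8) × √10.1 = 0.0023 × 13.0968 × 37.05 × 3.1780 = 3.5468 mm/d
Over 7 days: 3.5468 × 7 = 24.828 mm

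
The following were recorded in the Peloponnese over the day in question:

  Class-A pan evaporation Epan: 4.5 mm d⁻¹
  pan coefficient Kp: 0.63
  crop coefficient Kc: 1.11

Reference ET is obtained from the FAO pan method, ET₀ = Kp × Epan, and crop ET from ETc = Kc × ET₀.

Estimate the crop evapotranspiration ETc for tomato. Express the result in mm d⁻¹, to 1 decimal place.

ET₀ = 0.63 × 4.5 = 2.8350 mm/d
ETc = Kc × ET₀ = 1.11 × 2.8350 = 3.1469 mm/d

3.1 mm d⁻¹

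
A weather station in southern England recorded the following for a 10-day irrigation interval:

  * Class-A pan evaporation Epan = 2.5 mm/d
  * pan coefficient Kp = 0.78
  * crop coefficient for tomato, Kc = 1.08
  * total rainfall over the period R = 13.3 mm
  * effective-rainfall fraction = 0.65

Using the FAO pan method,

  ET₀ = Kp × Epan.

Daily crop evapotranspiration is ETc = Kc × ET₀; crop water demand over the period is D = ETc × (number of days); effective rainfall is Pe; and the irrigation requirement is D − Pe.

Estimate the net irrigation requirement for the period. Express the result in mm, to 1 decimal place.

12.4 mm

ET₀ = 0.78 × 2.5 = 1.9500 mm/d
ETc = Kc × ET₀ = 1.08 × 1.9500 = 2.1060 mm/d
Crop demand D = ETc × 10 d = 2.1060 × 10 = 21.060 mm
Pe = 0.65 × 13.3 = 8.645 mm
D − Pe = 21.060 − 8.645 = 12.415 mm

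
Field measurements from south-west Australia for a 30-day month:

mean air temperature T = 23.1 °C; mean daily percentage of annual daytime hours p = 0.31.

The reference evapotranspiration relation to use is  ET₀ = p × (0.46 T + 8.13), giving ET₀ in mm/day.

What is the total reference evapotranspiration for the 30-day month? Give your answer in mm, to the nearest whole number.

174 mm

ET₀ = 0.31 × (0.46 × 23.1 + 8.13) = 0.31 × 18.756 = 5.8144 mm/d
Monthly total = 5.8144 × 30 = 174.432 mm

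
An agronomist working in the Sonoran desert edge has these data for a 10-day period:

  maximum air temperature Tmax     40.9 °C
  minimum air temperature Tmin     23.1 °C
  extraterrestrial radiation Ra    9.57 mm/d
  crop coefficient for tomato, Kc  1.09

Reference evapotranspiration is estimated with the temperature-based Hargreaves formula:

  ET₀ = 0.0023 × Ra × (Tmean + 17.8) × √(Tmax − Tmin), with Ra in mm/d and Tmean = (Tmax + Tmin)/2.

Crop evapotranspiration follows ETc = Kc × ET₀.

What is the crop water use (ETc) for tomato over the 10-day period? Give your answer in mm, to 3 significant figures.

Tmean = (40.9 + 23.1)/2 = 32.00 °C
ET₀ = 0.0023 × 9.57 × (32.00 + 17.8) × √17.8 = 0.0023 × 9.57 × 49.80 × 4.2190 = 4.6246 mm/d
ETc = Kc × ET₀ = 1.09 × 4.6246 = 5.0408 mm/d
Over 10 days: 5.0408 × 10 = 50.408 mm

50.4 mm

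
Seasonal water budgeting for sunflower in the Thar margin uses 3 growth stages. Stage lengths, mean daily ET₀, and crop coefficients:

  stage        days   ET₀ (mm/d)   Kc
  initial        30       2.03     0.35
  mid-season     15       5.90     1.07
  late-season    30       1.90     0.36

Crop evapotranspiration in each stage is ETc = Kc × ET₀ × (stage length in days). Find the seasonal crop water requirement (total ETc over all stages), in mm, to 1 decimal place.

136.5 mm

initial: 0.35 × 2.03 × 30 = 21.32 mm
mid-season: 1.07 × 5.90 × 15 = 94.70 mm
late-season: 0.36 × 1.90 × 30 = 20.52 mm
Seasonal total = 136.54 mm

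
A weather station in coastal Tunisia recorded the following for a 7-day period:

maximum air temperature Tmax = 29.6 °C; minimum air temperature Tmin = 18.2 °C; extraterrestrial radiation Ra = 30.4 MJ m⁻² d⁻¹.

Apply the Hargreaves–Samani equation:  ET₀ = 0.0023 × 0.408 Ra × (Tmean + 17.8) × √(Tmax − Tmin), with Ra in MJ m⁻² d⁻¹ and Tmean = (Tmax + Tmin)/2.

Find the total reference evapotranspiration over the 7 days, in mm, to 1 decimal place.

28.1 mm

Tmean = (29.6 + 18.2)/2 = 23.90 °C
0.408 Ra = 0.408 × 30.4 = 12.4032 mm/d equivalent
ET₀ = 0.0023 × 12.4032 × (23.90 + 17.8) × √11.4 = 0.0023 × 12.4032 × 41.70 × 3.3764 = 4.0165 mm/d
Over 7 days: 4.0165 × 7 = 28.116 mm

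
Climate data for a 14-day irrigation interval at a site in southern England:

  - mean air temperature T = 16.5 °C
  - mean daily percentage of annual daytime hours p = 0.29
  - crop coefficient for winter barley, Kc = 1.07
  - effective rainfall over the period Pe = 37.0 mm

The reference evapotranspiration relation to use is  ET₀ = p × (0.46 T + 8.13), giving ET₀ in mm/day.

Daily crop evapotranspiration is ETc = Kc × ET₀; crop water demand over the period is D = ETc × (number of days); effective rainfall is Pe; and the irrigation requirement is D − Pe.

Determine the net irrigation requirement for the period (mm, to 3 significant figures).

31.3 mm

ET₀ = 0.29 × (0.46 × 16.5 + 8.13) = 0.29 × 15.720 = 4.5588 mm/d
ETc = Kc × ET₀ = 1.07 × 4.5588 = 4.8779 mm/d
Crop demand D = ETc × 14 d = 4.8779 × 14 = 68.291 mm
D − Pe = 68.291 − 37.0 = 31.291 mm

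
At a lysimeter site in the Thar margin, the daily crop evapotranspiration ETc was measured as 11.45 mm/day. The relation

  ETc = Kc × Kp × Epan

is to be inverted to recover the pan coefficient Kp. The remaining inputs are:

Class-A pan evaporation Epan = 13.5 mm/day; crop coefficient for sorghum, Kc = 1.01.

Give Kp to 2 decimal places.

ETc = Kc × Kp × Epan  ⇒  Kp = ETc / (Kc × Epan)
Kp = 11.45 / (1.01 × 13.5) = 11.45 / 13.635 = 0.8398

0.84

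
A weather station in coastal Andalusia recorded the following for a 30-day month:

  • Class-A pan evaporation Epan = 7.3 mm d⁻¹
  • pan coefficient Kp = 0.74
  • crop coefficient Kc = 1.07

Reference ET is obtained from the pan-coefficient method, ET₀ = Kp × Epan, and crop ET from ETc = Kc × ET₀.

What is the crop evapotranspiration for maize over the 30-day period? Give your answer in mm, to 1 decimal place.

ET₀ = 0.74 × 7.3 = 5.4020 mm/d
ETc = Kc × ET₀ = 1.07 × 5.4020 = 5.7801 mm/d
Over 30 days: 5.7801 × 30 = 173.403 mm

173.4 mm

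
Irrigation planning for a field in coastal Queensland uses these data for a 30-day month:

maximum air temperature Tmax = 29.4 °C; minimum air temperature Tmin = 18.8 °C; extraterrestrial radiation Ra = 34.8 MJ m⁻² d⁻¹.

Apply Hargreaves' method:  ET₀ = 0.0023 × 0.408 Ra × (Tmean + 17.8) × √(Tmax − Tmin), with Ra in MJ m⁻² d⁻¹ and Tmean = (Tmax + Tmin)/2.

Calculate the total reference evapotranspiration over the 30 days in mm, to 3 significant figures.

134 mm

Tmean = (29.4 + 18.8)/2 = 24.10 °C
0.408 Ra = 0.408 × 34.8 = 14.1984 mm/d equivalent
ET₀ = 0.0023 × 14.1984 × (24.10 + 17.8) × √10.6 = 0.0023 × 14.1984 × 41.90 × 3.2558 = 4.4549 mm/d
Over 30 days: 4.4549 × 30 = 133.647 mm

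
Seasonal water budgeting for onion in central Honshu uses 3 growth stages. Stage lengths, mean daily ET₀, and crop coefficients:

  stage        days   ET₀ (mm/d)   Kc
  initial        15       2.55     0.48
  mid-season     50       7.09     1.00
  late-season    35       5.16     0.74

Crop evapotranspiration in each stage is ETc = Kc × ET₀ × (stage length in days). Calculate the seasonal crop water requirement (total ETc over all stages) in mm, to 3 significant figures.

507 mm

initial: 0.48 × 2.55 × 15 = 18.36 mm
mid-season: 1.00 × 7.09 × 50 = 354.50 mm
late-season: 0.74 × 5.16 × 35 = 133.64 mm
Seasonal total = 506.50 mm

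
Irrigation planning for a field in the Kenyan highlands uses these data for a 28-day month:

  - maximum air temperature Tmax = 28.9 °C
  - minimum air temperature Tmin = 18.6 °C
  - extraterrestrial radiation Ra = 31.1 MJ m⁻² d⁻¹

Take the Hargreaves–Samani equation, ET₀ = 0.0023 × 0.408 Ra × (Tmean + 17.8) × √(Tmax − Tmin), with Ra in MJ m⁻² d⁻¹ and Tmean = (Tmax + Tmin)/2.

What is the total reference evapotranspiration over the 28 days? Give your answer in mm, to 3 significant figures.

Tmean = (28.9 + 18.6)/2 = 23.75 °C
0.408 Ra = 0.408 × 31.1 = 12.6888 mm/d equivalent
ET₀ = 0.0023 × 12.6888 × (23.75 + 17.8) × √10.3 = 0.0023 × 12.6888 × 41.55 × 3.2094 = 3.8917 mm/d
Over 28 days: 3.8917 × 28 = 108.968 mm

109 mm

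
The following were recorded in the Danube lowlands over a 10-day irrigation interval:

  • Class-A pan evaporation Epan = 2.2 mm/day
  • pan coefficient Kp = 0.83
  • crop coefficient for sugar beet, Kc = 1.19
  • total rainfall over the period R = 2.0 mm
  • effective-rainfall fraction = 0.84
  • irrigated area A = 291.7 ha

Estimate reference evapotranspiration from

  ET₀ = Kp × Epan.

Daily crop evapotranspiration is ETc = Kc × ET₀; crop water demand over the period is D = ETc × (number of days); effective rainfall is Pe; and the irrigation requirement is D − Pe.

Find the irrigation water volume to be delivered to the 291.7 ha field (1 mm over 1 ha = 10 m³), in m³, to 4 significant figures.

ET₀ = 0.83 × 2.2 = 1.8260 mm/d
ETc = Kc × ET₀ = 1.19 × 1.8260 = 2.1729 mm/d
Crop demand D = ETc × 10 d = 2.1729 × 10 = 21.729 mm
Pe = 0.84 × 2.0 = 1.680 mm
D − Pe = 21.729 − 1.680 = 20.049 mm
Volume = 20.049 mm × 291.7 ha × 10 = 58482.9 m³

58480 m³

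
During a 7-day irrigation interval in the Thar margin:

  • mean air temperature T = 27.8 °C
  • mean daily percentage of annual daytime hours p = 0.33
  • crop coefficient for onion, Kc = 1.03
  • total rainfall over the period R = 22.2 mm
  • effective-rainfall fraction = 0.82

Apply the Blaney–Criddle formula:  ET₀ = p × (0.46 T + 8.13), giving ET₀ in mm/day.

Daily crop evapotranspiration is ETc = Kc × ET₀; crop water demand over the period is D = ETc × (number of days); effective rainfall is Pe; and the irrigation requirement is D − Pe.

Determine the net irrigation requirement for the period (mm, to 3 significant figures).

31.6 mm

ET₀ = 0.33 × (0.46 × 27.8 + 8.13) = 0.33 × 20.918 = 6.9029 mm/d
ETc = Kc × ET₀ = 1.03 × 6.9029 = 7.1100 mm/d
Crop demand D = ETc × 7 d = 7.1100 × 7 = 49.770 mm
Pe = 0.82 × 22.2 = 18.204 mm
D − Pe = 49.770 − 18.204 = 31.566 mm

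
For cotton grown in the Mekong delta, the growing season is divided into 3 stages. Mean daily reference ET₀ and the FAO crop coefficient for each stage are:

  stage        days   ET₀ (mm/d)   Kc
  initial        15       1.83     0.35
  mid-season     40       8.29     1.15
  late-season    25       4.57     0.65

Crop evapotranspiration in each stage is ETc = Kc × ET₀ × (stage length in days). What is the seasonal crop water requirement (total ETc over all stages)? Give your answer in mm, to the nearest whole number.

465 mm

initial: 0.35 × 1.83 × 15 = 9.61 mm
mid-season: 1.15 × 8.29 × 40 = 381.34 mm
late-season: 0.65 × 4.57 × 25 = 74.26 mm
Seasonal total = 465.21 mm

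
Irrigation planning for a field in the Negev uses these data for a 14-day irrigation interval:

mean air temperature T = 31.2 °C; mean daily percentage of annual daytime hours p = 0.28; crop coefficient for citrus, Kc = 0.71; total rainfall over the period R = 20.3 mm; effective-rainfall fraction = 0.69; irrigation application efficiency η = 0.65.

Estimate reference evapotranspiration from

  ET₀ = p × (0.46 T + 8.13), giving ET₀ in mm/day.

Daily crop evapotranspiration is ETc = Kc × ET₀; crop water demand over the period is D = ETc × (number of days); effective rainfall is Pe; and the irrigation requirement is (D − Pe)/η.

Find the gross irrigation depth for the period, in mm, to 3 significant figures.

74.7 mm

ET₀ = 0.28 × (0.46 × 31.2 + 8.13) = 0.28 × 22.482 = 6.2950 mm/d
ETc = Kc × ET₀ = 0.71 × 6.2950 = 4.4695 mm/d
Crop demand D = ETc × 14 d = 4.4695 × 14 = 62.573 mm
Pe = 0.69 × 20.3 = 14.007 mm
D − Pe = 62.573 − 14.007 = 48.566 mm
Gross irrigation = 48.566 / 0.65 = 74.717 mm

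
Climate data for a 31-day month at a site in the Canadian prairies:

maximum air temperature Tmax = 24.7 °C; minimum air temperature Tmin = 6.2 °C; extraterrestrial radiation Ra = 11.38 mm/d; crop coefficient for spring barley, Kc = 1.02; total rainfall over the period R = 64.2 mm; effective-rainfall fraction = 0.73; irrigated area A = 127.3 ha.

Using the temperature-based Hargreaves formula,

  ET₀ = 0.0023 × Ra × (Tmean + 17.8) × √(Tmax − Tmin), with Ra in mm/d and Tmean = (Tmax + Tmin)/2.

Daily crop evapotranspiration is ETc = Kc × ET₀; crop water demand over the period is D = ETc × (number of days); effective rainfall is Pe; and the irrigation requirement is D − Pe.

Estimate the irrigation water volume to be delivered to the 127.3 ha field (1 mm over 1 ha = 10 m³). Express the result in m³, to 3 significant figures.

Tmean = (24.7 + 6.2)/2 = 15.45 °C
ET₀ = 0.0023 × 11.38 × (15.45 + 17.8) × √18.5 = 0.0023 × 11.38 × 33.25 × 4.3012 = 3.7433 mm/d
ETc = Kc × ET₀ = 1.02 × 3.7433 = 3.8182 mm/d
Crop demand D = ETc × 31 d = 3.8182 × 31 = 118.364 mm
Pe = 0.73 × 64.2 = 46.866 mm
D − Pe = 118.364 − 46.866 = 71.498 mm
Volume = 71.498 mm × 127.3 ha × 10 = 91017.0 m³

91000 m³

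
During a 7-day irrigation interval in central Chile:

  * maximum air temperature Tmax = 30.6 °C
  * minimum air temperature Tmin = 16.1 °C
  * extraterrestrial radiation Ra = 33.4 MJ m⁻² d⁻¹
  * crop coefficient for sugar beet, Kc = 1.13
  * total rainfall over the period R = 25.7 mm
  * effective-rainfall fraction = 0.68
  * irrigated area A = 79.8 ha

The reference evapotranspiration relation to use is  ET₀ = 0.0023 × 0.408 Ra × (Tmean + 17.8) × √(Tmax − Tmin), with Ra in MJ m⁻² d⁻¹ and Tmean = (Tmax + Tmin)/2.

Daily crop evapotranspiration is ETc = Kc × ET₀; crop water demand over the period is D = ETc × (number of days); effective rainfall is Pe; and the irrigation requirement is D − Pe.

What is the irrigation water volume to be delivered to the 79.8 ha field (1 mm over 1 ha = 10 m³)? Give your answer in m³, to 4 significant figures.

Tmean = (30.6 + 16.1)/2 = 23.35 °C
0.408 Ra = 0.408 × 33.4 = 13.6272 mm/d equivalent
ET₀ = 0.0023 × 13.6272 × (23.35 + 17.8) × √14.5 = 0.0023 × 13.6272 × 41.15 × 3.8079 = 4.9112 mm/d
ETc = Kc × ET₀ = 1.13 × 4.9112 = 5.5497 mm/d
Crop demand D = ETc × 7 d = 5.5497 × 7 = 38.848 mm
Pe = 0.68 × 25.7 = 17.476 mm
D − Pe = 38.848 − 17.476 = 21.372 mm
Volume = 21.372 mm × 79.8 ha × 10 = 17054.9 m³

17050 m³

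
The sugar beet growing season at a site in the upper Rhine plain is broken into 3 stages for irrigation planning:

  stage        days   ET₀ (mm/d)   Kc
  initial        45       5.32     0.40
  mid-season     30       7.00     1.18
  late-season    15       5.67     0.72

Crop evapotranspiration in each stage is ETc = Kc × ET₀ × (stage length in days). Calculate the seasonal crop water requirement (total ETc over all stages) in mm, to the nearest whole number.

405 mm

initial: 0.40 × 5.32 × 45 = 95.76 mm
mid-season: 1.18 × 7.00 × 30 = 247.80 mm
late-season: 0.72 × 5.67 × 15 = 61.24 mm
Seasonal total = 404.80 mm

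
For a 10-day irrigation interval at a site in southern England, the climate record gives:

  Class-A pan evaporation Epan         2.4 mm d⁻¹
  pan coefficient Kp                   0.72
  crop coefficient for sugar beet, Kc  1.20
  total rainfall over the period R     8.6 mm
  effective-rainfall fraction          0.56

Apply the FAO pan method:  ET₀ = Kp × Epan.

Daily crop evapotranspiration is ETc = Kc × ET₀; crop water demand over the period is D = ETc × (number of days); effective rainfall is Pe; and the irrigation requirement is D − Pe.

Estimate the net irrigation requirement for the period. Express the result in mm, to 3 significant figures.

ET₀ = 0.72 × 2.4 = 1.7280 mm/d
ETc = Kc × ET₀ = 1.20 × 1.7280 = 2.0736 mm/d
Crop demand D = ETc × 10 d = 2.0736 × 10 = 20.736 mm
Pe = 0.56 × 8.6 = 4.816 mm
D − Pe = 20.736 − 4.816 = 15.920 mm

15.9 mm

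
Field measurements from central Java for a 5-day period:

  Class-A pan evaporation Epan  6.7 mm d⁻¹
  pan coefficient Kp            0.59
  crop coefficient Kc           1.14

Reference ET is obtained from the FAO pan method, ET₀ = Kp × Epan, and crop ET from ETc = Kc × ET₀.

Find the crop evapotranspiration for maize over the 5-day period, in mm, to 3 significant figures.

ET₀ = 0.59 × 6.7 = 3.9530 mm/d
ETc = Kc × ET₀ = 1.14 × 3.9530 = 4.5064 mm/d
Over 5 days: 4.5064 × 5 = 22.532 mm

22.5 mm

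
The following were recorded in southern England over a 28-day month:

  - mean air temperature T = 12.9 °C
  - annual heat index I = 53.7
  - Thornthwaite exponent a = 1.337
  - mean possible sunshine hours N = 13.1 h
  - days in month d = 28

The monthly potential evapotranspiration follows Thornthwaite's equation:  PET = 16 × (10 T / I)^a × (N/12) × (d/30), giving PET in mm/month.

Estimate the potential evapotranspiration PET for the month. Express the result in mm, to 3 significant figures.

52.6 mm

10T/I = 10 × 12.9 / 53.7 = 2.4022
(10T/I)^a = 2.4022^1.337 = 3.2276
Uncorrected PET = 16 × 3.2276 = 51.642 mm
Correction = (N/12)(d/30) = (13.1/12)(28/30) = 1.0189
PET = 51.642 × 1.0189 = 52.618 mm/month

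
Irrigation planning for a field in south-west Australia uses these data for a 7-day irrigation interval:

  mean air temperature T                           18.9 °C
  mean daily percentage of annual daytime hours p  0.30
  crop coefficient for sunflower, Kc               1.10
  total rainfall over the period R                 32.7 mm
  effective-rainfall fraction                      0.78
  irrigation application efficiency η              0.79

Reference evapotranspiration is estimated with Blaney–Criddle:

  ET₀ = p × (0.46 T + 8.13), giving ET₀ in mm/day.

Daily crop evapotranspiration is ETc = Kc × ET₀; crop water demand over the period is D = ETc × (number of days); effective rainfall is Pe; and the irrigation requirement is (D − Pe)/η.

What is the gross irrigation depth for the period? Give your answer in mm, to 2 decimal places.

16.91 mm

ET₀ = 0.30 × (0.46 × 18.9 + 8.13) = 0.30 × 16.824 = 5.0472 mm/d
ETc = Kc × ET₀ = 1.10 × 5.0472 = 5.5519 mm/d
Crop demand D = ETc × 7 d = 5.5519 × 7 = 38.863 mm
Pe = 0.78 × 32.7 = 25.506 mm
D − Pe = 38.863 − 25.506 = 13.357 mm
Gross irrigation = 13.357 / 0.79 = 16.908 mm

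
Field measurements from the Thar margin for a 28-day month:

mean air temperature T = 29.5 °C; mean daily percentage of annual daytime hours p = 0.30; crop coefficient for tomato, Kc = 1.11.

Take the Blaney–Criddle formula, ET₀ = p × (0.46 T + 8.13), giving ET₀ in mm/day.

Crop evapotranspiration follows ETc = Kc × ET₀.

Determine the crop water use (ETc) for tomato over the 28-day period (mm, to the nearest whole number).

202 mm

ET₀ = 0.30 × (0.46 × 29.5 + 8.13) = 0.30 × 21.700 = 6.5100 mm/d
ETc = Kc × ET₀ = 1.11 × 6.5100 = 7.2261 mm/d
Over 28 days: 7.2261 × 28 = 202.331 mm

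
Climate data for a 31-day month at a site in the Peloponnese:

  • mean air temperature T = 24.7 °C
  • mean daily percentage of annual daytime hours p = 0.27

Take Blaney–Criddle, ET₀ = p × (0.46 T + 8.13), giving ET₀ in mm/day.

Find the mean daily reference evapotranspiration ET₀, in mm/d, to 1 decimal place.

5.3 mm/d

ET₀ = 0.27 × (0.46 × 24.7 + 8.13) = 0.27 × 19.492 = 5.2628 mm/d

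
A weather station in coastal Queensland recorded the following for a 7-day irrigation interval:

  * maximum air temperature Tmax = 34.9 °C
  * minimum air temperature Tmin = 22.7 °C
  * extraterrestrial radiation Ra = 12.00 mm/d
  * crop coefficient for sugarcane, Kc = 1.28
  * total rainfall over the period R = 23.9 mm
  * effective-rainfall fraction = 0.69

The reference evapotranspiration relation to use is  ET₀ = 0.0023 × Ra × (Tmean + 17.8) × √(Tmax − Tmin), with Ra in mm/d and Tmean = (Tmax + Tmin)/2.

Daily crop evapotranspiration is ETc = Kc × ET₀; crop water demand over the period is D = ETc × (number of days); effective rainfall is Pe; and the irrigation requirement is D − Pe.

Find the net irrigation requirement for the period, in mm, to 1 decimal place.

Tmean = (34.9 + 22.7)/2 = 28.80 °C
ET₀ = 0.0023 × 12.00 × (28.80 + 17.8) × √12.2 = 0.0023 × 12.00 × 46.60 × 3.4928 = 4.4923 mm/d
ETc = Kc × ET₀ = 1.28 × 4.4923 = 5.7501 mm/d
Crop demand D = ETc × 7 d = 5.7501 × 7 = 40.251 mm
Pe = 0.69 × 23.9 = 16.491 mm
D − Pe = 40.251 − 16.491 = 23.760 mm

23.8 mm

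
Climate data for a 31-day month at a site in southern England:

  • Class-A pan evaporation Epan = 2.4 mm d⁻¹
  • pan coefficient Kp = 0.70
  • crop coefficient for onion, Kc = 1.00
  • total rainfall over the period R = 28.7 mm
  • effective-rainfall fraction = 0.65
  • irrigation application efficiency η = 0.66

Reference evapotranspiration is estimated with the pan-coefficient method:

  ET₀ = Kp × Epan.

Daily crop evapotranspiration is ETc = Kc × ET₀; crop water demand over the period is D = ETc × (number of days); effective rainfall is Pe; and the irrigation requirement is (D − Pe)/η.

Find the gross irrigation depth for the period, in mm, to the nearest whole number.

51 mm

ET₀ = 0.70 × 2.4 = 1.6800 mm/d
ETc = Kc × ET₀ = 1.00 × 1.6800 = 1.6800 mm/d
Crop demand D = ETc × 31 d = 1.6800 × 31 = 52.080 mm
Pe = 0.65 × 28.7 = 18.655 mm
D − Pe = 52.080 − 18.655 = 33.425 mm
Gross irrigation = 33.425 / 0.66 = 50.644 mm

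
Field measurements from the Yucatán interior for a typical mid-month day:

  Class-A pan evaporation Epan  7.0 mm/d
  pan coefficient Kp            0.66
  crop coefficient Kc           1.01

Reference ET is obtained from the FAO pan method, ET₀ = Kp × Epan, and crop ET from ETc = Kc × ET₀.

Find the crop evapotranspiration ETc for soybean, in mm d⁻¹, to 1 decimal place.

ET₀ = 0.66 × 7.0 = 4.6200 mm/d
ETc = Kc × ET₀ = 1.01 × 4.6200 = 4.6662 mm/d

4.7 mm d⁻¹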